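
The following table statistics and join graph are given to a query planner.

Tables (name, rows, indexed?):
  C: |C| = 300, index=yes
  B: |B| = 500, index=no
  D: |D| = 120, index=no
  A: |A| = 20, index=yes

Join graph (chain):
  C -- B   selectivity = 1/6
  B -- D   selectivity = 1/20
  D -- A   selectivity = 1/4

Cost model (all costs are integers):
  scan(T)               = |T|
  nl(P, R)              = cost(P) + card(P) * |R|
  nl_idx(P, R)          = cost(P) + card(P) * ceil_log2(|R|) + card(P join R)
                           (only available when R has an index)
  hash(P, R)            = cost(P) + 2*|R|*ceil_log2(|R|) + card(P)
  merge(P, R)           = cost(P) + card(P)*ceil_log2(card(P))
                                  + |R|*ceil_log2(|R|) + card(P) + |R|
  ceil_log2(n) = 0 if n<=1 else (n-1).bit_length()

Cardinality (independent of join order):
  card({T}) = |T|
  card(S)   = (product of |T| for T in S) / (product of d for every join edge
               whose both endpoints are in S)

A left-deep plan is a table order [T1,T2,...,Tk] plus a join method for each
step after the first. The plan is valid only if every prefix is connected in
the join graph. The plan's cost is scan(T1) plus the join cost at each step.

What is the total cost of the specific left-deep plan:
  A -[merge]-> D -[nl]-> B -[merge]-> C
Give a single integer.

529100

step 1: scan A: cost=20, card=20
step 2: join D via merge
    card(P join D) = 20*120/(4) = 600
    cost = 20 + 20*5 + 120*7 + 20 + 120 = 1100
step 3: join B via nl
    card(P join B) = 600*500/(20) = 15000
    cost = 1100 + 600*500 = 301100
step 4: join C via merge
    card(P join C) = 15000*300/(6) = 750000
    cost = 301100 + 15000*14 + 300*9 + 15000 + 300 = 529100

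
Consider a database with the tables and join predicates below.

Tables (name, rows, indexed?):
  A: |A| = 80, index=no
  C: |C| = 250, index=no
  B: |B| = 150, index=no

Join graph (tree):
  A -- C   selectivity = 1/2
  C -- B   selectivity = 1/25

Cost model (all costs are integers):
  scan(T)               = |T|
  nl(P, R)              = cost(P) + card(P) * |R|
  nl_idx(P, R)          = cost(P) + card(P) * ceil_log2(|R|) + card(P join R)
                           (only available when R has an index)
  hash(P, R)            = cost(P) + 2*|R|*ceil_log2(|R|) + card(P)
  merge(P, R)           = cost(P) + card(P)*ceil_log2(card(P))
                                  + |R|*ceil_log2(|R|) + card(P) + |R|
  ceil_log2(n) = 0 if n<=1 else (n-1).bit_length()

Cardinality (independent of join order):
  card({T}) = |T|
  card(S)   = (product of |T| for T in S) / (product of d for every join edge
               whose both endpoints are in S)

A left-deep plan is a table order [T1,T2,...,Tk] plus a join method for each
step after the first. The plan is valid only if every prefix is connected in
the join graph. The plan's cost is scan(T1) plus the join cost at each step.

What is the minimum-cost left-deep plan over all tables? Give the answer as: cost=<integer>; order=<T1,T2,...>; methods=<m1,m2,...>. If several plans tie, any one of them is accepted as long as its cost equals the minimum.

Selinger DP (subsets sized 1..n):
  {A}: scan cost=80, card=80
  {C}: scan cost=250, card=250
  {B}: scan cost=150, card=150
  {AC}: card=10000; try (A,hash)→1620, (C,merge)→2970, (A,merge)→3140, (C,hash)→4160, (C,nl)→20080, (A,nl)→20250; best=1620 via (A,hash)
  {BC}: card=1500; try (B,hash)→2900, (C,merge)→3750, (B,merge)→3850, (C,hash)→4300, (C,nl)→37650, (B,nl)→37750; best=2900 via (B,hash)
  {ABC}: card=60000; try (A,hash)→5520, (B,hash)→14020, (A,merge)→21540, (A,nl)→122900, (B,merge)→152970, (B,nl)→1501620; best=5520 via (A,hash)

cost=5520; order=C,B,A; methods=hash,hash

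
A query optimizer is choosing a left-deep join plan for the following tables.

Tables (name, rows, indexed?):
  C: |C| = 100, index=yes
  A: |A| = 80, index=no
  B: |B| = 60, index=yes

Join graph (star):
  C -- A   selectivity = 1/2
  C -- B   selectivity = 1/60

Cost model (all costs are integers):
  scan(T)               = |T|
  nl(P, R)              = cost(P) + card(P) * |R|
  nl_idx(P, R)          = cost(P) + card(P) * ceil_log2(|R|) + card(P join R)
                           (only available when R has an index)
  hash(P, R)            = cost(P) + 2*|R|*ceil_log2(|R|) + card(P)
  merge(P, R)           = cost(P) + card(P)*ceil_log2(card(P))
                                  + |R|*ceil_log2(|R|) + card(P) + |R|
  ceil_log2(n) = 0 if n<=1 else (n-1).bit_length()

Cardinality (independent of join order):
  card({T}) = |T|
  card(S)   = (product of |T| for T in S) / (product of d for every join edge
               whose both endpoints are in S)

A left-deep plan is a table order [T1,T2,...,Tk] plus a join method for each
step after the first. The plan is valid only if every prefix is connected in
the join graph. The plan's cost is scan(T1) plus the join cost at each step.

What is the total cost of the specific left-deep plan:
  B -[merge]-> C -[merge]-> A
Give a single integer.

2720

step 1: scan B: cost=60, card=60
step 2: join C via merge
    card(P join C) = 60*100/(60) = 100
    cost = 60 + 60*6 + 100*7 + 60 + 100 = 1280
step 3: join A via merge
    card(P join A) = 100*80/(2) = 4000
    cost = 1280 + 100*7 + 80*7 + 100 + 80 = 2720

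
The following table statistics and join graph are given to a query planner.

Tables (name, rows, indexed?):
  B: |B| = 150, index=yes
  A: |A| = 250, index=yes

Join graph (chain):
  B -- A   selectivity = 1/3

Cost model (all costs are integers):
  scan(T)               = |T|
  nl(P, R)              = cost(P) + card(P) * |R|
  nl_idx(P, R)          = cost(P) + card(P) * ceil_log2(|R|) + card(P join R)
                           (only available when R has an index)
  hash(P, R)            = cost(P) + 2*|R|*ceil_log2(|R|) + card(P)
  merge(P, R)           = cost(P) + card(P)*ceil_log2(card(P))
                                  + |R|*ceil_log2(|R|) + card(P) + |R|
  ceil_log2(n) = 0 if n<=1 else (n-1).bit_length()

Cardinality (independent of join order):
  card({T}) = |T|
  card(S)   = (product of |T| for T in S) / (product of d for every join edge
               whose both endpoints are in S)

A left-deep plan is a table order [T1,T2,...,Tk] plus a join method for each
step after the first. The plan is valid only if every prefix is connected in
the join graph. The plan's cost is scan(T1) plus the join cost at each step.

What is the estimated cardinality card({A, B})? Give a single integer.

12500

Tables in S: A(250), B(150)
Edges inside S: B-A(d=3)
numerator = 250 * 150 = 37500
denominator = 3 = 3
card(S) = 37500 / 3 = 12500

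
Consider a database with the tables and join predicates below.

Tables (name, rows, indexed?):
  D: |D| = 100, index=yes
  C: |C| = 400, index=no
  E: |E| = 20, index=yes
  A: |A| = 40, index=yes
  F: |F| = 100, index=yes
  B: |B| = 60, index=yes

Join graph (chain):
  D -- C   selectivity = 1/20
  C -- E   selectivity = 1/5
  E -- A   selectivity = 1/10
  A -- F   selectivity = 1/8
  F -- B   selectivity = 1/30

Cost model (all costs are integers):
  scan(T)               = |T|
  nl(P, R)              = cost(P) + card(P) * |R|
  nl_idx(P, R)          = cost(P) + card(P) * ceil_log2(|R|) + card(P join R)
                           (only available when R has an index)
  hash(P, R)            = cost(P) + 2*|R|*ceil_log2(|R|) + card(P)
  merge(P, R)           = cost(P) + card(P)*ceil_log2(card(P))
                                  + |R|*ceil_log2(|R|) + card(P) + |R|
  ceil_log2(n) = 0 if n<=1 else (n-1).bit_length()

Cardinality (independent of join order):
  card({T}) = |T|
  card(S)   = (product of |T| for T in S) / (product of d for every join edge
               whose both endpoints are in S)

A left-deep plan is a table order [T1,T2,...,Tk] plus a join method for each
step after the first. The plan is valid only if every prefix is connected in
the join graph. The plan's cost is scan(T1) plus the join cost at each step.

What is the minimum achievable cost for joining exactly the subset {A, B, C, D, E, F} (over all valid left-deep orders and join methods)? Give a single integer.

Selinger DP over subsets of {A,B,C,D,E,F}:
  {D}: scan cost=100, card=100
  {C}: scan cost=400, card=400
  {E}: scan cost=20, card=20
  {A}: scan cost=40, card=40
  {F}: scan cost=100, card=100
  {B}: scan cost=60, card=60
  {CD}: card=2000; try (D,hash)→2200, (C,merge)→4900, (D,merge)→5200, (D,nl_idx)→5200, (C,hash)→7400, (C,nl)→40100 …(+1); best=2200 via (D,hash)
  {CE}: card=1600; try (E,hash)→1000, (E,nl_idx)→4000, (C,merge)→4140, (E,merge)→4520, (C,hash)→7240, (C,nl)→8020 …(+1); best=1000 via (E,hash)
  {AE}: card=80; try (A,nl_idx)→220, (E,hash)→280, (E,nl_idx)→320, (A,merge)→420, (E,merge)→440, (A,hash)→520 …(+2); best=220 via (A,nl_idx)
  {AF}: card=500; try (A,hash)→680, (F,nl_idx)→820, (F,merge)→1120, (A,merge)→1180, (A,nl_idx)→1200, (F,hash)→1480 …(+2); best=680 via (A,hash)
  {BF}: card=200; try (F,nl_idx)→680, (B,nl_idx)→900, (B,hash)→920, (F,merge)→1280, (B,merge)→1320, (F,hash)→1520 …(+2); best=680 via (F,nl_idx)
  {CDE}: card=8000; try (D,hash)→4000, (E,hash)→4400, (E,nl_idx)→20200, (D,nl_idx)→20200, (D,merge)→21000, (E,merge)→26320 …(+2); best=4000 via (D,hash)
  {ACE}: card=6400; try (A,hash)→3080, (C,merge)→4860, (C,hash)→7500, (A,nl_idx)→17000, (A,merge)→20480, (C,nl)→32220 …(+1); best=3080 via (A,hash)
  {AEF}: card=1000; try (E,hash)→1380, (F,merge)→1660, (F,hash)→1700, (F,nl_idx)→1780, (E,nl_idx)→4180, (E,merge)→5800 …(+2); best=1380 via (E,hash)
  {ABF}: card=1000; try (A,hash)→1360, (B,hash)→1900, (A,merge)→2760, (A,nl_idx)→2880, (B,nl_idx)→4680, (B,merge)→6100 …(+2); best=1360 via (A,hash)
  {ACDE}: card=32000; try (D,hash)→10880, (A,hash)→12480, (D,nl_idx)→79880, (A,nl_idx)→84000, (D,merge)→93480, (A,merge)→116280 …(+2); best=10880 via (D,hash)
  {ACEF}: card=80000; try (C,hash)→9580, (F,hash)→10880, (C,merge)→16380, (F,merge)→93480, (F,nl_idx)→127880, (C,nl)→401380 …(+1); best=9580 via (C,hash)
  {ABEF}: card=2000; try (E,hash)→2560, (B,hash)→3100, (E,nl_idx)→8360, (B,nl_idx)→9380, (E,merge)→12480, (B,merge)→12800 …(+2); best=2560 via (E,hash)
  {ACDEF}: card=400000; try (F,hash)→44280, (D,hash)→90980, (F,merge)→523680, (F,nl_idx)→634880, (D,nl_idx)→969580, (D,merge)→1450380 …(+2); best=44280 via (F,hash)
  {ABCEF}: card=160000; try (C,hash)→11760, (C,merge)→30560, (B,hash)→90300, (B,nl_idx)→649580, (C,nl)→802560, (B,merge)→1450000 …(+1); best=11760 via (C,hash)
  {ABCDEF}: card=800000; try (D,hash)→173160, (B,hash)→445000, (D,nl_idx)→1931760, (D,merge)→3052560, (B,nl_idx)→3244280, (B,merge)→8044700 …(+2); best=173160 via (D,hash)

173160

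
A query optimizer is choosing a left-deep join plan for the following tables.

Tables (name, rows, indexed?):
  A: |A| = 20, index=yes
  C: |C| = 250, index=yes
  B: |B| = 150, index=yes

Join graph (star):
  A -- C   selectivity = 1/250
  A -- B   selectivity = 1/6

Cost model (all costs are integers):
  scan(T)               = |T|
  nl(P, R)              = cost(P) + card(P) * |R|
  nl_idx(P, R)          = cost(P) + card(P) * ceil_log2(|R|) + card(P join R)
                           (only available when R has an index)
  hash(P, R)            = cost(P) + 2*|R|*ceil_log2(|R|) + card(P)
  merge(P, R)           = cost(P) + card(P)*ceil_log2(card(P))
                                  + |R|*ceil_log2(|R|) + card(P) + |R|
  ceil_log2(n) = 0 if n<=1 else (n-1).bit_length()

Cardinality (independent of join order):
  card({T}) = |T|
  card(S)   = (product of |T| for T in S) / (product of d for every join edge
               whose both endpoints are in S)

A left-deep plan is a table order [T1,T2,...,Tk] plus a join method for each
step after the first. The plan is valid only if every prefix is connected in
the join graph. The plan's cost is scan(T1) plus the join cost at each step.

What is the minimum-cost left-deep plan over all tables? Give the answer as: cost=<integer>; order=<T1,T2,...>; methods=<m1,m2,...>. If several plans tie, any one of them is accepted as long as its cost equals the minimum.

Selinger DP (subsets sized 1..n):
  {A}: scan cost=20, card=20
  {C}: scan cost=250, card=250
  {B}: scan cost=150, card=150
  {AC}: card=20; try (C,nl_idx)→200, (A,hash)→700, (A,nl_idx)→1520, (C,merge)→2390, (A,merge)→2620, (C,hash)→4040 …(+2); best=200 via (C,nl_idx)
  {AB}: card=500; try (A,hash)→500, (B,nl_idx)→680, (A,nl_idx)→1400, (B,merge)→1490, (A,merge)→1620, (B,hash)→2440 …(+2); best=500 via (A,hash)
  {ABC}: card=500; try (B,nl_idx)→860, (B,merge)→1670, (B,hash)→2620, (B,nl)→3200, (C,hash)→5000, (C,nl_idx)→5000 …(+2); best=860 via (B,nl_idx)

cost=860; order=A,C,B; methods=nl_idx,nl_idx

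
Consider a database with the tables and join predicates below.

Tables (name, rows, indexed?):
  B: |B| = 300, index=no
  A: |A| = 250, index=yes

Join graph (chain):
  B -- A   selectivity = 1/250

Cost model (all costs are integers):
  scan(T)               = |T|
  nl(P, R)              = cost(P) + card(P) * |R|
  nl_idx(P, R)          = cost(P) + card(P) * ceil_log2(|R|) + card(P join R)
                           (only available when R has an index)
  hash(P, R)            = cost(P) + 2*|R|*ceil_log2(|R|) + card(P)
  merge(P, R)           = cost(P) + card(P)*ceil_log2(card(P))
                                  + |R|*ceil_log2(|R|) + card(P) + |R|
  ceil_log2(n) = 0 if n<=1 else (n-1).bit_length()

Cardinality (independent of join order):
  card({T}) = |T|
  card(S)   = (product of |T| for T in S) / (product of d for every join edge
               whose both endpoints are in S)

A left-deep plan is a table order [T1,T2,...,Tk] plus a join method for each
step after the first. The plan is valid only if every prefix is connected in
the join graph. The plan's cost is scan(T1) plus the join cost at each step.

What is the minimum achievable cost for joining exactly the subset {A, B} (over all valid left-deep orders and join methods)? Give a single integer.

Selinger DP over subsets of {A,B}:
  {B}: scan cost=300, card=300
  {A}: scan cost=250, card=250
  {AB}: card=300; try (A,nl_idx)→3000, (A,hash)→4600, (B,merge)→5500, (A,merge)→5550, (B,hash)→5900, (B,nl)→75250 …(+1); best=3000 via (A,nl_idx)

3000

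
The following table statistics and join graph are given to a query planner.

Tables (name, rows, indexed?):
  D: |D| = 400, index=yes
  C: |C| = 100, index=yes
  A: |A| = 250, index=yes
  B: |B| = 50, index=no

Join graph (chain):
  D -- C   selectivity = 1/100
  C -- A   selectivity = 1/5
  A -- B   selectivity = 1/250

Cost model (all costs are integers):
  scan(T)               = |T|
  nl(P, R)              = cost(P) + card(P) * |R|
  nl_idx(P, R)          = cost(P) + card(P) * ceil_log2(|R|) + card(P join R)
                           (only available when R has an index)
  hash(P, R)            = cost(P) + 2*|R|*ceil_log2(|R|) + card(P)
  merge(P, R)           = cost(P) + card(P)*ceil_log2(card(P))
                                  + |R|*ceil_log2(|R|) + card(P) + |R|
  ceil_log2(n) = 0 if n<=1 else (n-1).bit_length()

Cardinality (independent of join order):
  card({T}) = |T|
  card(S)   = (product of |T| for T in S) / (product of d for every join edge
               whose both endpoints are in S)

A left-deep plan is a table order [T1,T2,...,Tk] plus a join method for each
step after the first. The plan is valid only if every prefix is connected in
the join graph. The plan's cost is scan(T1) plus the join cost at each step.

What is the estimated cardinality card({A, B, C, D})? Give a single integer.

4000

Tables in S: A(250), B(50), C(100), D(400)
Edges inside S: D-C(d=100), C-A(d=5), A-B(d=250)
numerator = 250 * 50 * 100 * 400 = 500000000
denominator = 100 * 5 * 250 = 125000
card(S) = 500000000 / 125000 = 4000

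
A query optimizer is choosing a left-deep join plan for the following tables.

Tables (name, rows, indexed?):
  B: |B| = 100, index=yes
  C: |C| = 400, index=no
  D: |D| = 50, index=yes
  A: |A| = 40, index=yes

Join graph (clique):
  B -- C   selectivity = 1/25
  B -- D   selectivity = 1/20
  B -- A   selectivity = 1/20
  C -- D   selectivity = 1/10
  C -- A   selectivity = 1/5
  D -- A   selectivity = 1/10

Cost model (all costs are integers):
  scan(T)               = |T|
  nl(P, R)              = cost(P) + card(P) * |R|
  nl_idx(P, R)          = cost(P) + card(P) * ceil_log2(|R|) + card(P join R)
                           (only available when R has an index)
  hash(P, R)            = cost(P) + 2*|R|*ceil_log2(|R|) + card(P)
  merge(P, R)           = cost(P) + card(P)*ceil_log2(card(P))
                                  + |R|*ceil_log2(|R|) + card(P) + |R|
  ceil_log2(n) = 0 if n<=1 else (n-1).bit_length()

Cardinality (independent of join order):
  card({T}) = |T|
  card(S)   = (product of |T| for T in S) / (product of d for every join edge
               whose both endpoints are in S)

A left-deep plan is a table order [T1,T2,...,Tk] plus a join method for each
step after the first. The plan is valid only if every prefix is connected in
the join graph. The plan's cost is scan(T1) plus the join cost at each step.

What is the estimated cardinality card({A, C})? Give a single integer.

3200

Tables in S: A(40), C(400)
Edges inside S: C-A(d=5)
numerator = 40 * 400 = 16000
denominator = 5 = 5
card(S) = 16000 / 5 = 3200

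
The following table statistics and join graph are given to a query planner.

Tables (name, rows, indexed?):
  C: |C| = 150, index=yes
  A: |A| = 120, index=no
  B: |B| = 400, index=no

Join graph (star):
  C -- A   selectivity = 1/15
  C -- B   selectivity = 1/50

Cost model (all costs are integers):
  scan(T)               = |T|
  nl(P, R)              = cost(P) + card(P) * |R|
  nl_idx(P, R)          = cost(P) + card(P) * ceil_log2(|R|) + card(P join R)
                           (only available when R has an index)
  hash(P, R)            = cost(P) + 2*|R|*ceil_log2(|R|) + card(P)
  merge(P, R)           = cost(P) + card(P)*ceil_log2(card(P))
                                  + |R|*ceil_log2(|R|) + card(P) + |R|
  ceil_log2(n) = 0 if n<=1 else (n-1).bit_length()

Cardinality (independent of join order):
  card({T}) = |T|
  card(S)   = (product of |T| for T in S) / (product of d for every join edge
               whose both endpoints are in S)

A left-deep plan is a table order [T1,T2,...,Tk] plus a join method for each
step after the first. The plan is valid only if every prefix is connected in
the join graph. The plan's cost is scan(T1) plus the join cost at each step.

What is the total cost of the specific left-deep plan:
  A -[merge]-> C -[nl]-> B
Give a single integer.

step 1: scan A: cost=120, card=120
step 2: join C via merge
    card(P join C) = 120*150/(15) = 1200
    cost = 120 + 120*7 + 150*8 + 120 + 150 = 2430
step 3: join B via nl
    card(P join B) = 1200*400/(50) = 9600
    cost = 2430 + 1200*400 = 482430

482430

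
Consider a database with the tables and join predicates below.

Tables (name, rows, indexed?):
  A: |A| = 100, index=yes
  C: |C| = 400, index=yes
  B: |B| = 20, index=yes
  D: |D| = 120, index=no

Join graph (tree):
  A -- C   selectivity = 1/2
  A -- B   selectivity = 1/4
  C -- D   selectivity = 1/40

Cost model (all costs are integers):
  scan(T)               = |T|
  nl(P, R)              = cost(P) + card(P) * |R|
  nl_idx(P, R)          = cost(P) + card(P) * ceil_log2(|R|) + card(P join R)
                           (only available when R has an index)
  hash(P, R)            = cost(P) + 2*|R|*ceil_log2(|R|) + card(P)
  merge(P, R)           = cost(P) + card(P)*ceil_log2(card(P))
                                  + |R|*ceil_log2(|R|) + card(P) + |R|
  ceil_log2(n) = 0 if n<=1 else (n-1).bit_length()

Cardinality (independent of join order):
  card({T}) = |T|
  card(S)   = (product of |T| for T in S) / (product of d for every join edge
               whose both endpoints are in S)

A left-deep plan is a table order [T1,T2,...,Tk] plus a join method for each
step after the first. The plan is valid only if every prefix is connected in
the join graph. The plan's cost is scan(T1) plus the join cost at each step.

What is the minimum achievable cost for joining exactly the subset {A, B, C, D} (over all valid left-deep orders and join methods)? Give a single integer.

65200

Selinger DP over subsets of {A,B,C,D}:
  {A}: scan cost=100, card=100
  {C}: scan cost=400, card=400
  {B}: scan cost=20, card=20
  {D}: scan cost=120, card=120
  {AC}: card=20000; try (A,hash)→2200, (C,merge)→4900, (A,merge)→5200, (C,hash)→7400, (C,nl_idx)→21000, (A,nl_idx)→23200 …(+2); best=2200 via (A,hash)
  {AB}: card=500; try (B,hash)→400, (A,nl_idx)→660, (A,merge)→940, (B,merge)→1020, (B,nl_idx)→1100, (A,hash)→1440 …(+2); best=400 via (B,hash)
  {CD}: card=1200; try (C,nl_idx)→2400, (D,hash)→2480, (C,merge)→5080, (D,merge)→5360, (C,hash)→7440, (C,nl)→48120 …(+1); best=2400 via (C,nl_idx)
  {ABC}: card=100000; try (C,hash)→8100, (C,merge)→9400, (B,hash)→22400, (C,nl_idx)→104900, (C,nl)→200400, (B,nl_idx)→202200 …(+2); best=8100 via (C,hash)
  {ACD}: card=60000; try (A,hash)→5000, (A,merge)→17600, (D,hash)→23880, (A,nl_idx)→70800, (A,nl)→122400, (D,merge)→323160 …(+1); best=5000 via (A,hash)
  {ABCD}: card=300000; try (B,hash)→65200, (D,hash)→109780, (B,nl_idx)→605000, (B,merge)→1025120, (B,nl)→1205000, (D,merge)→1809060 …(+1); best=65200 via (B,hash)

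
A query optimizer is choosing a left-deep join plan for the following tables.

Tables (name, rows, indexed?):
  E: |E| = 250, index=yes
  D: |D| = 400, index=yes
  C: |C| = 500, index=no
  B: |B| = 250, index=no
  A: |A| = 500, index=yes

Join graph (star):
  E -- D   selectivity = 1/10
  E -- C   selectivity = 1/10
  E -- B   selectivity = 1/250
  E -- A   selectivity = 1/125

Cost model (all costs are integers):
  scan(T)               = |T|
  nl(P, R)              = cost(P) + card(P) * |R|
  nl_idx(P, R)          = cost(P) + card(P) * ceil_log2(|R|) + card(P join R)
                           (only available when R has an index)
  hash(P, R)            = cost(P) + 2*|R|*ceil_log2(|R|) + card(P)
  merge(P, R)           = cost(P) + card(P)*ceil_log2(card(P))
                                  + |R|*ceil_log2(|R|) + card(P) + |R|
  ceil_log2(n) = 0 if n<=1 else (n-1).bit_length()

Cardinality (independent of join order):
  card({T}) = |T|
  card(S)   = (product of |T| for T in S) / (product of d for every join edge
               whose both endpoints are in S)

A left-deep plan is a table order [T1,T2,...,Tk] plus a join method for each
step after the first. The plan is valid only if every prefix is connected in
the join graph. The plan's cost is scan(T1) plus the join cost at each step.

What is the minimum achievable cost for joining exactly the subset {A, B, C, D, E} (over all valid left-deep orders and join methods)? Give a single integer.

62950

Selinger DP over subsets of {A,B,C,D,E}:
  {E}: scan cost=250, card=250
  {D}: scan cost=400, card=400
  {C}: scan cost=500, card=500
  {B}: scan cost=250, card=250
  {A}: scan cost=500, card=500
  {DE}: card=10000; try (E,hash)→4800, (D,merge)→6500, (E,merge)→6650, (D,hash)→7700, (D,nl_idx)→12500, (E,nl_idx)→13600 …(+2); best=4800 via (E,hash)
  {CE}: card=12500; try (E,hash)→5000, (C,merge)→7500, (E,merge)→7750, (C,hash)→9500, (E,nl_idx)→17000, (C,nl)→125250 …(+1); best=5000 via (E,hash)
  {BE}: card=250; try (E,nl_idx)→2500, (E,hash)→4500, (B,hash)→4500, (E,merge)→4750, (B,merge)→4750, (E,nl)→62750 …(+1); best=2500 via (E,nl_idx)
  {AE}: card=1000; try (A,nl_idx)→3500, (E,hash)→5000, (E,nl_idx)→5500, (A,merge)→7500, (E,merge)→7750, (A,hash)→9500 …(+2); best=3500 via (A,nl_idx)
  {CDE}: card=500000; try (C,hash)→23800, (D,hash)→24700, (C,merge)→159800, (D,merge)→196500, (D,nl_idx)→617500, (C,nl)→5004800 …(+1); best=23800 via (C,hash)
  {BDE}: card=10000; try (D,merge)→8750, (D,hash)→9950, (D,nl_idx)→14750, (B,hash)→18800, (D,nl)→102500, (B,merge)→157050 …(+1); best=8750 via (D,merge)
  {ADE}: card=40000; try (D,hash)→11700, (D,merge)→18500, (A,hash)→23800, (D,nl_idx)→52500, (A,nl_idx)→134800, (A,merge)→159800 …(+2); best=11700 via (D,hash)
  {BCE}: card=12500; try (C,merge)→9750, (C,hash)→11750, (B,hash)→21500, (C,nl)→127500, (B,merge)→194750, (B,nl)→3130000; best=9750 via (C,merge)
  {ACE}: card=50000; try (C,hash)→13500, (C,merge)→19500, (A,hash)→26500, (A,nl_idx)→167500, (A,merge)→197500, (C,nl)→503500 …(+1); best=13500 via (C,hash)
  {ABE}: card=1000; try (A,nl_idx)→5750, (B,hash)→8500, (A,merge)→9750, (A,hash)→11750, (B,merge)→16750, (A,nl)→127500 …(+1); best=5750 via (A,nl_idx)
  {BCDE}: card=500000; try (C,hash)→27750, (D,hash)→29450, (C,merge)→163750, (D,merge)→201250, (B,hash)→527800, (D,nl_idx)→622250 …(+4); best=27750 via (C,hash)
  {ACDE}: card=2000000; try (C,hash)→60700, (D,hash)→70700, (A,hash)→532800, (C,merge)→696700, (D,merge)→867500, (D,nl_idx)→2463500 …(+5); best=60700 via (C,hash)
  {ABDE}: card=40000; try (D,hash)→13950, (D,merge)→20750, (A,hash)→27750, (D,nl_idx)→54750, (B,hash)→55700, (A,nl_idx)→138750 …(+5); best=13950 via (D,hash)
  {ABCE}: card=50000; try (C,hash)→15750, (C,merge)→21750, (A,hash)→31250, (B,hash)→67500, (A,nl_idx)→172250, (A,merge)→202250 …(+4); best=15750 via (C,hash)
  {ABCDE}: card=2000000; try (C,hash)→62950, (D,hash)→72950, (A,hash)→536750, (C,merge)→698950, (D,merge)→869750, (B,hash)→2064700 …(+8); best=62950 via (C,hash)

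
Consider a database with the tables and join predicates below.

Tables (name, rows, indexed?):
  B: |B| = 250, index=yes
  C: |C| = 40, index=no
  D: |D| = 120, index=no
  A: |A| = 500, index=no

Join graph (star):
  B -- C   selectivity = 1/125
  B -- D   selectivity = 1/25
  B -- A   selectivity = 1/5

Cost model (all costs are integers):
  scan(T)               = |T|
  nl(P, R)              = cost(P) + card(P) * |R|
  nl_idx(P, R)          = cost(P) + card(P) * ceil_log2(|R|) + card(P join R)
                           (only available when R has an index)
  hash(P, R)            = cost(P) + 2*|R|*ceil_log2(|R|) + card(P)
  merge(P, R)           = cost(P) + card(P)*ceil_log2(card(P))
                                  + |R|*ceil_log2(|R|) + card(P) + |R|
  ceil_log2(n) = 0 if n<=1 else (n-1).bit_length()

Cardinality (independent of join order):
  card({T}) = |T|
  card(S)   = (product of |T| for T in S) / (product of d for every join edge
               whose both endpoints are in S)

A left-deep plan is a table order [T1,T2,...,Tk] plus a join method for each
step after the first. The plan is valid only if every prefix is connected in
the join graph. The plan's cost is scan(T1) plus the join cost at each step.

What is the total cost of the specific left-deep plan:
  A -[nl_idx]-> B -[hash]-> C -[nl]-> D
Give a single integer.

1014980

step 1: scan A: cost=500, card=500
step 2: join B via nl_idx
    card(P join B) = 500*250/(5) = 25000
    cost = 500 + 500*8 + 25000 = 29500
step 3: join C via hash
    card(P join C) = 25000*40/(125) = 8000
    cost = 29500 + 2*40*6 + 25000 = 54980
step 4: join D via nl
    card(P join D) = 8000*120/(25) = 38400
    cost = 54980 + 8000*120 = 1014980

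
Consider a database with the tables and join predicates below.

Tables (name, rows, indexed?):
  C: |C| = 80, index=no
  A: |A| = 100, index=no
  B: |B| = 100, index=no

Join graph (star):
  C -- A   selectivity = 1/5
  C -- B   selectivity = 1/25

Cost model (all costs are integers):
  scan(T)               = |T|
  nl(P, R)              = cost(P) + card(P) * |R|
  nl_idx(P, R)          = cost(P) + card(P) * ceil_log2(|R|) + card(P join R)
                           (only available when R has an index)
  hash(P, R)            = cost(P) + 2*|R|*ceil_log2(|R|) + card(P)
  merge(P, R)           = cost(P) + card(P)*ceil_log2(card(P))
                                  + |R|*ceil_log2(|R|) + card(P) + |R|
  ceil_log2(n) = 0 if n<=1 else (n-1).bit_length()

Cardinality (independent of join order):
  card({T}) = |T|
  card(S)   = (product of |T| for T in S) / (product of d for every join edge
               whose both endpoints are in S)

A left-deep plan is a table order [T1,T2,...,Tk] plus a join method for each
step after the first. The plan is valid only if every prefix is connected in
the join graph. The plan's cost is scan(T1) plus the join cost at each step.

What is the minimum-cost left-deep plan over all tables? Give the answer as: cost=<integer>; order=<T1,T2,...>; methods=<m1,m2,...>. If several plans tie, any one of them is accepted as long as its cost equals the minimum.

cost=3040; order=B,C,A; methods=hash,hash

Selinger DP (subsets sized 1..n):
  {C}: scan cost=80, card=80
  {A}: scan cost=100, card=100
  {B}: scan cost=100, card=100
  {AC}: card=1600; try (C,hash)→1320, (A,merge)→1520, (C,merge)→1540, (A,hash)→1560, (A,nl)→8080, (C,nl)→8100; best=1320 via (C,hash)
  {BC}: card=320; try (C,hash)→1320, (B,merge)→1520, (C,merge)→1540, (B,hash)→1560, (B,nl)→8080, (C,nl)→8100; best=1320 via (C,hash)
  {ABC}: card=6400; try (A,hash)→3040, (B,hash)→4320, (A,merge)→5320, (B,merge)→21320, (A,nl)→33320, (B,nl)→161320; best=3040 via (A,hash)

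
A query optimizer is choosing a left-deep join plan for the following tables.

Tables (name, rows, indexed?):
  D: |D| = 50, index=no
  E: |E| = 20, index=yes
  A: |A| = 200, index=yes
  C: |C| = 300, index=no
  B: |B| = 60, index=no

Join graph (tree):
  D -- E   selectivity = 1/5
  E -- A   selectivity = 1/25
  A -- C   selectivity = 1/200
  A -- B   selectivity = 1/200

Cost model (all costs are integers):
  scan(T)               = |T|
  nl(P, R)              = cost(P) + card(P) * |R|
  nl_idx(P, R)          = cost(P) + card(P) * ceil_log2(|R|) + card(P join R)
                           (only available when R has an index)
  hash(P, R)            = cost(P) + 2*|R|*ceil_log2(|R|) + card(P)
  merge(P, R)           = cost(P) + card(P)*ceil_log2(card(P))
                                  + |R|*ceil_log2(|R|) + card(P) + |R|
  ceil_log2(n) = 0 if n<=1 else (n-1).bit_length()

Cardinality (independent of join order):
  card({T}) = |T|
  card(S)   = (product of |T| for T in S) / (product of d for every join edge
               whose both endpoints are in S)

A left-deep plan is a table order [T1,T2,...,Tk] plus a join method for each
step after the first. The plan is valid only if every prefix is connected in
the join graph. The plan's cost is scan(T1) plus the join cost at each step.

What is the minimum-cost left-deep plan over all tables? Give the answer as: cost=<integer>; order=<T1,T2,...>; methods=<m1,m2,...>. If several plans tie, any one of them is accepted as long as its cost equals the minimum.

Selinger DP (subsets sized 1..n):
  {D}: scan cost=50, card=50
  {E}: scan cost=20, card=20
  {A}: scan cost=200, card=200
  {C}: scan cost=300, card=300
  {B}: scan cost=60, card=60
  {DE}: card=200; try (E,hash)→300, (D,merge)→490, (E,nl_idx)→500, (E,merge)→520, (D,hash)→640, (D,nl)→1020 …(+1); best=300 via (E,hash)
  {AE}: card=160; try (A,nl_idx)→340, (E,hash)→600, (E,nl_idx)→1360, (A,merge)→1940, (E,merge)→2120, (A,hash)→3240 …(+2); best=340 via (A,nl_idx)
  {AC}: card=300; try (A,nl_idx)→3000, (A,hash)→3800, (C,merge)→5000, (A,merge)→5100, (C,hash)→5800, (C,nl)→60200 …(+1); best=3000 via (A,nl_idx)
  {AB}: card=60; try (A,nl_idx)→600, (B,hash)→1120, (A,merge)→2280, (B,merge)→2420, (A,hash)→3320, (A,nl)→12060 …(+1); best=600 via (A,nl_idx)
  {ADE}: card=1600; try (D,hash)→1100, (D,merge)→2130, (A,nl_idx)→3500, (A,hash)→3700, (A,merge)→3900, (D,nl)→8340 …(+1); best=1100 via (D,hash)
  {ACE}: card=240; try (E,hash)→3500, (E,nl_idx)→4740, (C,merge)→4780, (C,hash)→5900, (E,merge)→6120, (E,nl)→9000 …(+1); best=3500 via (E,hash)
  {ABE}: card=48; try (E,hash)→860, (E,nl_idx)→948, (E,merge)→1140, (B,hash)→1220, (E,nl)→1800, (B,merge)→2200 …(+1); best=860 via (E,hash)
  {ABC}: card=90; try (C,merge)→4020, (B,hash)→4020, (C,hash)→6060, (B,merge)→6420, (C,nl)→18600, (B,nl)→21000; best=4020 via (C,merge)
  {ACDE}: card=2400; try (D,hash)→4340, (D,merge)→6010, (C,hash)→8100, (D,nl)→15500, (C,merge)→23300, (C,nl)→481100; best=4340 via (D,hash)
  {ABDE}: card=480; try (D,hash)→1508, (D,merge)→1546, (D,nl)→3260, (B,hash)→3420, (B,merge)→20720, (B,nl)→97100; best=1508 via (D,hash)
  {ABCE}: card=72; try (C,merge)→4196, (E,hash)→4310, (B,hash)→4460, (E,nl_idx)→4542, (E,merge)→4860, (E,nl)→5820 …(+4); best=4196 via (C,merge)
  {ABCDE}: card=720; try (D,hash)→4868, (D,merge)→5122, (C,hash)→7388, (B,hash)→7460, (D,nl)→7796, (C,merge)→9308 …(+3); best=4868 via (D,hash)

cost=4868; order=B,A,E,C,D; methods=nl_idx,hash,merge,hash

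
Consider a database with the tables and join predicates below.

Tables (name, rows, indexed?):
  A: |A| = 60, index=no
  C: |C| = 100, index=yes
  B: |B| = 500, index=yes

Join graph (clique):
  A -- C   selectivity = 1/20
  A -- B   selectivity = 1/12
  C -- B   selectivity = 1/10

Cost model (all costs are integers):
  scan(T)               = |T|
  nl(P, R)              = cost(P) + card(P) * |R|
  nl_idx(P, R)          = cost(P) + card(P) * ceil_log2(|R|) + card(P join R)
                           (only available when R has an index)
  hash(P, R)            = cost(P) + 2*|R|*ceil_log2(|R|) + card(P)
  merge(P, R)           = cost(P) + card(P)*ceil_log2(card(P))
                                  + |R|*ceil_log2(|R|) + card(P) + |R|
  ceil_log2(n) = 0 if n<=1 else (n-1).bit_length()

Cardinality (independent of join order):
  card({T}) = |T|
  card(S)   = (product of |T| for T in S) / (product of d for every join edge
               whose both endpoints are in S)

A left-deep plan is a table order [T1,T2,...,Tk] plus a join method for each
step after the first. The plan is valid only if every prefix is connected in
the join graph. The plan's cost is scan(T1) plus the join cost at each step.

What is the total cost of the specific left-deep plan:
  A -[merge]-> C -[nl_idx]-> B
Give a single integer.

step 1: scan A: cost=60, card=60
step 2: join C via merge
    card(P join C) = 60*100/(20) = 300
    cost = 60 + 60*6 + 100*7 + 60 + 100 = 1280
step 3: join B via nl_idx
    card(P join B) = 300*500/(12*10) = 1250
    cost = 1280 + 300*9 + 1250 = 5230

5230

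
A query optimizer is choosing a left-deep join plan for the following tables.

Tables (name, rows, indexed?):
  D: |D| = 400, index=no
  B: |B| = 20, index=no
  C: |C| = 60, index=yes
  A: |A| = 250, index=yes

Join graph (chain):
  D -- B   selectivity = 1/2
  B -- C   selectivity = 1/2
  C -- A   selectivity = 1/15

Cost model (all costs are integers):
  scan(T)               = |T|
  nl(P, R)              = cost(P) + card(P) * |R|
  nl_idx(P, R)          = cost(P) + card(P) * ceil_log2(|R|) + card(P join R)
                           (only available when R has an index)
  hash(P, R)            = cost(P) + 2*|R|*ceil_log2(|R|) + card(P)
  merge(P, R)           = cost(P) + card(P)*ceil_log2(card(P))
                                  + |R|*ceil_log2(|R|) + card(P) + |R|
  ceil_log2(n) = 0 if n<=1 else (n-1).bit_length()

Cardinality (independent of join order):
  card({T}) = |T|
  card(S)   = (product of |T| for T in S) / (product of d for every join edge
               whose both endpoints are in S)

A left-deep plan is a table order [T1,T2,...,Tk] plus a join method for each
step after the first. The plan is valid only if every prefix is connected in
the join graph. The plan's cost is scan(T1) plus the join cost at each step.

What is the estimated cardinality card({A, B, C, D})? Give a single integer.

2000000

Tables in S: A(250), B(20), C(60), D(400)
Edges inside S: D-B(d=2), B-C(d=2), C-A(d=15)
numerator = 250 * 20 * 60 * 400 = 120000000
denominator = 2 * 2 * 15 = 60
card(S) = 120000000 / 60 = 2000000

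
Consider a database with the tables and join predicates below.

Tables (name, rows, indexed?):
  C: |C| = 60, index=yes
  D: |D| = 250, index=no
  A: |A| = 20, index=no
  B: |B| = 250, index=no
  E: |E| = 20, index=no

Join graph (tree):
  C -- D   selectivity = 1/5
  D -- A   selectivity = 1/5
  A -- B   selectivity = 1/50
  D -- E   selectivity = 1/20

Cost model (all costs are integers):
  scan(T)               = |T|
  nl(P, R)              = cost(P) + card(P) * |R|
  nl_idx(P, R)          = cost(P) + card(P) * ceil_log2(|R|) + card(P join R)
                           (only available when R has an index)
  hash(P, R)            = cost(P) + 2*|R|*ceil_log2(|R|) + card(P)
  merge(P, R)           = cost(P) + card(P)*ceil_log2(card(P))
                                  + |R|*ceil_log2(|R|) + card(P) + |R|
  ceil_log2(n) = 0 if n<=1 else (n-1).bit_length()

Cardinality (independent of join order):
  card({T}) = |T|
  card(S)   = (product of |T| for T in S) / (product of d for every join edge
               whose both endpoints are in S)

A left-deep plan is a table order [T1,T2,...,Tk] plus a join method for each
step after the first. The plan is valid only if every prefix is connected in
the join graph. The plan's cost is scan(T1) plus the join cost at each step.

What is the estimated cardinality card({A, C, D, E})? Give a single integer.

12000

Tables in S: A(20), C(60), D(250), E(20)
Edges inside S: C-D(d=5), D-A(d=5), D-E(d=20)
numerator = 20 * 60 * 250 * 20 = 6000000
denominator = 5 * 5 * 20 = 500
card(S) = 6000000 / 500 = 12000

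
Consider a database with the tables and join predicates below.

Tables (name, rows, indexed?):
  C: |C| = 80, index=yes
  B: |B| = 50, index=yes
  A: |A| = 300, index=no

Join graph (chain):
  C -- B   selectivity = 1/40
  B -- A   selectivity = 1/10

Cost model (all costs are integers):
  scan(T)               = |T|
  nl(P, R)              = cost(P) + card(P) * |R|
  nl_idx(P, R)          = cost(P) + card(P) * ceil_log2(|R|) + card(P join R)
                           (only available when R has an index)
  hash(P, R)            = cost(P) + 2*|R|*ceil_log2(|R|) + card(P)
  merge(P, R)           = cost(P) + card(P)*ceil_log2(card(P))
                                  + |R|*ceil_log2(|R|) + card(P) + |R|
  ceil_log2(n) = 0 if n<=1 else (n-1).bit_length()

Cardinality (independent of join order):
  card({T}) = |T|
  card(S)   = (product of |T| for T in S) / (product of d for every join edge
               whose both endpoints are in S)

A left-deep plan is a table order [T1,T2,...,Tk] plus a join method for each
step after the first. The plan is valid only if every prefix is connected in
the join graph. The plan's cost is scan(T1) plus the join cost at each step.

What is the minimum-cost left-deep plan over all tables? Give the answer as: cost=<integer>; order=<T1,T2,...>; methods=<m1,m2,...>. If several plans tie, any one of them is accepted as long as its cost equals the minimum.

cost=3820; order=A,B,C; methods=hash,hash

Selinger DP (subsets sized 1..n):
  {C}: scan cost=80, card=80
  {B}: scan cost=50, card=50
  {A}: scan cost=300, card=300
  {BC}: card=100; try (C,nl_idx)→500, (B,nl_idx)→660, (B,hash)→760, (C,merge)→1040, (B,merge)→1070, (C,hash)→1220 …(+2); best=500 via (C,nl_idx)
  {AB}: card=1500; try (B,hash)→1200, (A,merge)→3400, (B,nl_idx)→3600, (B,merge)→3650, (A,hash)→5500, (A,nl)→15050 …(+1); best=1200 via (B,hash)
  {ABC}: card=3000; try (C,hash)→3820, (A,merge)→4300, (A,hash)→6000, (C,nl_idx)→14700, (C,merge)→19840, (A,nl)→30500 …(+1); best=3820 via (C,hash)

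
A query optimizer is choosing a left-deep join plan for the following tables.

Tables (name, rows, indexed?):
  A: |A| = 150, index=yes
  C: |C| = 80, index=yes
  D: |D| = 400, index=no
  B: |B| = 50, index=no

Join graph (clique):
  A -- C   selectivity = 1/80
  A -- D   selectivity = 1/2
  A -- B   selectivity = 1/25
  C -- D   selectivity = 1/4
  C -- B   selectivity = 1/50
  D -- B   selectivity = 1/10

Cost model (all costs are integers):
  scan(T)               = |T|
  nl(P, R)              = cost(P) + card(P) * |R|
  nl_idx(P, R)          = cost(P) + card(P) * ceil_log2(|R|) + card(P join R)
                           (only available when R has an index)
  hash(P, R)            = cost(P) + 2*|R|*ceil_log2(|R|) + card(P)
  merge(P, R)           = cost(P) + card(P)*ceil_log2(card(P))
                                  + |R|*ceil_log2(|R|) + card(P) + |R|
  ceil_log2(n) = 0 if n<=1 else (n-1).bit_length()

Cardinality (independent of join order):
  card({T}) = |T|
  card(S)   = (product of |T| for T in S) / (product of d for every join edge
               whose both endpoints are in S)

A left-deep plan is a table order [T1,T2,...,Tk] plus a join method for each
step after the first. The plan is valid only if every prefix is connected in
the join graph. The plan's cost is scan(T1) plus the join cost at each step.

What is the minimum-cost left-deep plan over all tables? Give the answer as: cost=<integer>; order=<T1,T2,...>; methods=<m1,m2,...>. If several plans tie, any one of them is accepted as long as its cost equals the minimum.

cost=3526; order=B,C,A,D; methods=nl_idx,nl_idx,nl

Selinger DP (subsets sized 1..n):
  {A}: scan cost=150, card=150
  {C}: scan cost=80, card=80
  {D}: scan cost=400, card=400
  {B}: scan cost=50, card=50
  {AC}: card=150; try (A,nl_idx)→870, (C,nl_idx)→1350, (C,hash)→1420, (A,merge)→2070, (C,merge)→2140, (A,hash)→2560 …(+2); best=870 via (A,nl_idx)
  {AD}: card=30000; try (A,hash)→3200, (D,merge)→5500, (A,merge)→5750, (D,hash)→7500, (A,nl_idx)→33600, (D,nl)→60150 …(+1); best=3200 via (A,hash)
  {AB}: card=300; try (A,nl_idx)→750, (B,hash)→900, (A,merge)→1750, (B,merge)→1850, (A,hash)→2500, (A,nl)→7550 …(+1); best=750 via (A,nl_idx)
  {CD}: card=8000; try (C,hash)→1920, (D,merge)→4720, (C,merge)→5040, (D,hash)→7360, (C,nl_idx)→11200, (D,nl)→32080 …(+1); best=1920 via (C,hash)
  {BC}: card=80; try (C,nl_idx)→480, (B,hash)→760, (C,merge)→1040, (B,merge)→1070, (C,hash)→1220, (C,nl)→4050 …(+1); best=480 via (C,nl_idx)
  {BD}: card=2000; try (B,hash)→1400, (D,merge)→4400, (B,merge)→4750, (D,hash)→7300, (D,nl)→20050, (B,nl)→20400; best=1400 via (B,hash)
  {ACD}: card=7500; try (D,merge)→6220, (D,hash)→8220, (A,hash)→12320, (C,hash)→34320, (D,nl)→60870, (A,nl_idx)→73420 …(+5); best=6220 via (D,merge)
  {ABC}: card=6; try (A,nl_idx)→1126, (B,hash)→1620, (C,hash)→2170, (A,merge)→2470, (B,merge)→2570, (C,nl_idx)→2856 …(+5); best=1126 via (A,nl_idx)
  {ABD}: card=6000; try (A,hash)→5800, (D,merge)→7750, (D,hash)→8250, (A,nl_idx)→23400, (A,merge)→26750, (B,hash)→33800 …(+4); best=5800 via (A,hash)
  {BCD}: card=800; try (C,hash)→4520, (D,merge)→5120, (D,hash)→7760, (B,hash)→10520, (C,nl_idx)→16200, (C,merge)→26040 …(+4); best=4520 via (C,hash)
  {ABCD}: card=30; try (D,nl)→3526, (D,merge)→5150, (A,hash)→7720, (D,hash)→8332, (A,nl_idx)→10950, (C,hash)→12920 …(+8); best=3526 via (D,nl)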